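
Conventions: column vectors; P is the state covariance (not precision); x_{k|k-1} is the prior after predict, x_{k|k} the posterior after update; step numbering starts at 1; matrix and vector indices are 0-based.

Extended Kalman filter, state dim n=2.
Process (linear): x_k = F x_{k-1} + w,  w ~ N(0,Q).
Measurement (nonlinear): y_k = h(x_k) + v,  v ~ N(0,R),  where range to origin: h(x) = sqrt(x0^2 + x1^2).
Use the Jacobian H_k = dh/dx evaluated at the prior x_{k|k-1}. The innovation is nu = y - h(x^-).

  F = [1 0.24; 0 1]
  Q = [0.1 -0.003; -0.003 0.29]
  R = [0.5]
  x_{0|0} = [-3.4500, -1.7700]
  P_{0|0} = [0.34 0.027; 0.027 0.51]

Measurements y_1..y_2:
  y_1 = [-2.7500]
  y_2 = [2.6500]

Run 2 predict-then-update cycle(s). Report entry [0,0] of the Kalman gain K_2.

step 1: x^-=[-3.8748, -1.7700]  P^-=[0.4823 0.1464; 0.1464 0.8000]  H_jac=[-0.9096 -0.4155]  S=[1.1478]  K=[-0.4352; -0.4056]  nu=[-7.0099]  x^+=[-0.8240, 1.0732]  P^+=[0.2649 -0.0562; -0.0562 0.6112]
step 2: x^-=[-0.5664, 1.0732]  P^-=[0.3731 0.0875; 0.0875 0.9012]  H_jac=[-0.4667 0.8844]  S=[1.2139]  K=[-0.0797; 0.6229]  nu=[1.4365]  x^+=[-0.6809, 1.9680]  P^+=[0.3654 0.1478; 0.1478 0.4301]

K[0,0] = -0.0797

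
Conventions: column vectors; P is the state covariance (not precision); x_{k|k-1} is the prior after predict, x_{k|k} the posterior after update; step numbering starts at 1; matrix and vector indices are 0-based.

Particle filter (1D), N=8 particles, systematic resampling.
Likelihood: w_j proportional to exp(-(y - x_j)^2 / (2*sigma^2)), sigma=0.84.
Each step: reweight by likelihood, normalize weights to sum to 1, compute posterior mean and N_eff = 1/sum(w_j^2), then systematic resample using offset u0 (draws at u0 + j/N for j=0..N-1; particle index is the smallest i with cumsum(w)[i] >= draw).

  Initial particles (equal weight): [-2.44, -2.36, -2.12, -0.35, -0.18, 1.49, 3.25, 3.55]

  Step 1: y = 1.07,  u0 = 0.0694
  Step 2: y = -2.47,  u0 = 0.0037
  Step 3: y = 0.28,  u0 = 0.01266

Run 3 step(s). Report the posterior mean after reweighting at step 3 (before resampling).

step 1: w=[0.0001, 0.0002, 0.0005, 0.1596, 0.2202, 0.5880, 0.0230, 0.0085]  mean=0.8838  Neff=2.3796  idx=[3, 4, 4, 5, 5, 5, 5, 5]
step 2: w=[0.4592, 0.2700, 0.2700, 0.0002, 0.0002, 0.0002, 0.0002, 0.0002]  mean=-0.2567  Neff=2.8038  idx=[0, 0, 0, 0, 1, 1, 2, 2]
step 3: w=[0.1168, 0.1168, 0.1168, 0.1168, 0.1332, 0.1332, 0.1332, 0.1332]  mean=-0.2594  Neff=7.9658  idx=[0, 1, 2, 3, 4, 5, 6, 7]

post_mean = -0.2594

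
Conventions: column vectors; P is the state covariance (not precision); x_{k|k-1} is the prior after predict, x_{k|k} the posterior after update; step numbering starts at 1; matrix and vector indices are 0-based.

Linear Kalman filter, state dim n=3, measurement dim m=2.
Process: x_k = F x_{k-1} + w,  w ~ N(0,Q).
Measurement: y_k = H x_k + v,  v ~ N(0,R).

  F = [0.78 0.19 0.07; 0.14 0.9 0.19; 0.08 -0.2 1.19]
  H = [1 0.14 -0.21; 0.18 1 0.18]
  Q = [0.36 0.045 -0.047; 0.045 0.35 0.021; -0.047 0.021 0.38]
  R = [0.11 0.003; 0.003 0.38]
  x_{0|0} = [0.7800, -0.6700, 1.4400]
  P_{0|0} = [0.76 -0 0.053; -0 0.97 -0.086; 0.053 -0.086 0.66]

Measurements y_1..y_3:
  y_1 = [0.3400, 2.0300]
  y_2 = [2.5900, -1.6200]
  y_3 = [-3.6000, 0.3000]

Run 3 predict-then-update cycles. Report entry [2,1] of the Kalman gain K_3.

step 1: x^-=[0.5819, -0.2202, 1.9100]  P^-=[0.8641 0.3025 0.0498; 0.3025 1.1478 -0.0751; 0.0498 -0.0751 1.4093]  S=[1.1270 0.5970; 0.5970 1.6866]  K=[0.7980 -0.0056; 0.0635 0.6824; -0.3528 0.2361]  nu=[0.1900, 1.8017]  x^+=[0.7234, 1.0212, 2.2684]  P^+=[0.1517 -0.0731 0.2557; -0.0731 0.3063 -0.1868; 0.2557 -0.1868 1.2745]
step 2: x^-=[0.9171, 1.4514, 2.5530]  P^-=[0.4709 0.0995 0.2664; 0.0995 0.5784 0.1061; 0.2664 0.1061 2.3379]  S=[0.6051 0.2007; 0.2007 1.1407]  K=[0.6810 0.0838; 0.0877 0.5241; -0.5456 0.6000]  nu=[2.0058, -3.6960]  x^+=[1.9734, -0.3096, -0.7587]  P^+=[0.1594 -0.0598 0.3611; -0.0598 0.2420 -0.1768; 0.3611 -0.1768 1.8786]
step 3: x^-=[1.4273, -0.1466, -0.6831]  P^-=[0.4919 0.1247 0.4183; 0.1247 0.5606 0.2844; 0.4183 0.2844 3.2058]  S=[0.5968 0.1837; 0.1837 1.2348]  K=[0.6648 0.1348; 0.0863 0.5008; -0.6224 0.8511]  nu=[-5.1502, 0.3126]  x^+=[-1.9546, -0.4347, 2.7884]  P^+=[0.1728 -0.0562 0.4350; -0.0562 0.2306 -0.1662; 0.4350 -0.1662 2.2747]

K[2,1] = 0.8511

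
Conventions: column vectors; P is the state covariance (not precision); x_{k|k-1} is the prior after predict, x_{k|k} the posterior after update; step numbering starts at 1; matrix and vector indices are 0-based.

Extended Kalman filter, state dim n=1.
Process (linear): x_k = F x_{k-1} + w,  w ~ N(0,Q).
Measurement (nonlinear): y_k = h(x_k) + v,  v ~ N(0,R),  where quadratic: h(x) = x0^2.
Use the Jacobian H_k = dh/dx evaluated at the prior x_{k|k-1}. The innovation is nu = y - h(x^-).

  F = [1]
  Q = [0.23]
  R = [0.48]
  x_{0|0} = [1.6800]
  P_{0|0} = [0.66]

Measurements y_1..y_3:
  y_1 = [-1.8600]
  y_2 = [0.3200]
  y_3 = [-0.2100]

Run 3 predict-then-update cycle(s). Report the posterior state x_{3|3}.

x_post = [0.2342]

step 1: x^-=[1.6800]  P^-=[0.8900]  H_jac=[3.3600]  S=[10.5277]  K=[0.2840]  nu=[-4.6824]  x^+=[0.3500]  P^+=[0.0406]
step 2: x^-=[0.3500]  P^-=[0.2706]  H_jac=[0.6999]  S=[0.6126]  K=[0.3092]  nu=[0.1975]  x^+=[0.4110]  P^+=[0.2120]
step 3: x^-=[0.4110]  P^-=[0.4420]  H_jac=[0.8221]  S=[0.7787]  K=[0.4666]  nu=[-0.3790]  x^+=[0.2342]  P^+=[0.2725]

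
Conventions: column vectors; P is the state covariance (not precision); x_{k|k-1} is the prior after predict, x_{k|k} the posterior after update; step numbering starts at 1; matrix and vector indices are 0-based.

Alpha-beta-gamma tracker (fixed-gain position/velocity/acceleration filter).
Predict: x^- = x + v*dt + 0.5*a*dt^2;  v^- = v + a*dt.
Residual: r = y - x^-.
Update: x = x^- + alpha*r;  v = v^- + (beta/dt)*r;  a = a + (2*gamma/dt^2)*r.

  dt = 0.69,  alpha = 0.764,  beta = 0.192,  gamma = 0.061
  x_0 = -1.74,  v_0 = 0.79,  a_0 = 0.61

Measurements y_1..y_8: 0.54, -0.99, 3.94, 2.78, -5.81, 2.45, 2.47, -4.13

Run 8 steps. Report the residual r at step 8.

step 1: x_pred=-1.0497  r=1.5897  x^+=0.1648  v^+=1.6532  a^+=1.0174
step 2: x_pred=1.5478  r=-2.5378  x^+=-0.3911  v^+=1.6491  a^+=0.3671
step 3: x_pred=0.8341  r=3.1059  x^+=3.2070  v^+=2.7666  a^+=1.1629
step 4: x_pred=5.3928  r=-2.6128  x^+=3.3966  v^+=2.8420  a^+=0.4934
step 5: x_pred=5.4750  r=-11.2850  x^+=-3.1467  v^+=0.0422  a^+=-2.3984
step 6: x_pred=-3.6885  r=6.1385  x^+=1.0013  v^+=0.0955  a^+=-0.8254
step 7: x_pred=0.8707  r=1.5993  x^+=2.0926  v^+=-0.0290  a^+=-0.4156
step 8: x_pred=1.9736  r=-6.1036  x^+=-2.6895  v^+=-2.0142  a^+=-1.9796

resid = -6.1036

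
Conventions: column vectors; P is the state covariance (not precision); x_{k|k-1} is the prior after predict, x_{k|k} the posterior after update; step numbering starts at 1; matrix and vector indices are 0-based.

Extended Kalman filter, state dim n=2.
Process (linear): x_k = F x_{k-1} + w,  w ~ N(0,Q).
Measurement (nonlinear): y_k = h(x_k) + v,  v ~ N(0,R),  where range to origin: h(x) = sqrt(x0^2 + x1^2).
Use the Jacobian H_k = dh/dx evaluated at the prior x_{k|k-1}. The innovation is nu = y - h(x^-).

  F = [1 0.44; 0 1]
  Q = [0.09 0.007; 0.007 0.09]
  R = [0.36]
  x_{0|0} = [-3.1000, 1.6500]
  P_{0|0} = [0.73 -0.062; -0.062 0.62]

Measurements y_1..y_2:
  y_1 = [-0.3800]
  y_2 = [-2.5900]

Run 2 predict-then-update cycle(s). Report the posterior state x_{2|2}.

x_post = [-2.0531, -1.4367]

step 1: x^-=[-2.3740, 1.6500]  P^-=[0.8855 0.2178; 0.2178 0.7100]  H_jac=[-0.8211 0.5707]  S=[0.9842]  K=[-0.6125; 0.2300]  nu=[-3.2711]  x^+=[-0.3705, 0.8976]  P^+=[0.5163 0.3564; 0.3564 0.6579]
step 2: x^-=[0.0245, 0.8976]  P^-=[1.0473 0.6529; 0.6529 0.7479]  H_jac=[0.0272 0.9996]  S=[1.1437]  K=[0.5956; 0.6693]  nu=[-3.4880]  x^+=[-2.0531, -1.4367]  P^+=[0.6416 0.1970; 0.1970 0.2357]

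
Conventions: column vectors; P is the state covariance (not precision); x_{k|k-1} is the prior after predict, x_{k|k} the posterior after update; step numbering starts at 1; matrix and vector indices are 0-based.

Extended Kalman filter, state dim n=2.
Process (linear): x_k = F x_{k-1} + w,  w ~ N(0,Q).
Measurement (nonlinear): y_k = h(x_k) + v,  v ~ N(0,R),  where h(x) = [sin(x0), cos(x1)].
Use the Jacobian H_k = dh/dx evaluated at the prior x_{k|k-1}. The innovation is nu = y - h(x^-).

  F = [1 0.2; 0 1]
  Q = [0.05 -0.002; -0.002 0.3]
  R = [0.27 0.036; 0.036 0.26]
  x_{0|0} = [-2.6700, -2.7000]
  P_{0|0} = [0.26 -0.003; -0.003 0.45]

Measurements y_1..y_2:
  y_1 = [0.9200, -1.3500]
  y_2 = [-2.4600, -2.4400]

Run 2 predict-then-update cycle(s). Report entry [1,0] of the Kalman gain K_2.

K[1,0] = -0.1093

step 1: x^-=[-3.2100, -2.7000]  P^-=[0.3268 0.0850; 0.0850 0.7500]  H_jac=[-0.9977 0.0000; 0.0000 0.4274]  S=[0.5953 -0.0002; -0.0002 0.3970]  K=[-0.5477 0.0912; -0.1421 0.8073]  nu=[0.8516, -0.4459]  x^+=[-3.7171, -3.1811]  P^+=[0.1449 0.0093; 0.0093 0.4792]
step 2: x^-=[-4.3533, -3.1811]  P^-=[0.2178 0.1032; 0.1032 0.7792]  H_jac=[-0.3514 0.0000; 0.0000 -0.0394]  S=[0.2969 0.0374; 0.0374 0.2612]  K=[-0.2606 0.0218; -0.1093 -0.1020]  nu=[-3.3962, -1.4408]  x^+=[-3.4997, -2.6630]  P^+=[0.1980 0.0944; 0.0944 0.7721]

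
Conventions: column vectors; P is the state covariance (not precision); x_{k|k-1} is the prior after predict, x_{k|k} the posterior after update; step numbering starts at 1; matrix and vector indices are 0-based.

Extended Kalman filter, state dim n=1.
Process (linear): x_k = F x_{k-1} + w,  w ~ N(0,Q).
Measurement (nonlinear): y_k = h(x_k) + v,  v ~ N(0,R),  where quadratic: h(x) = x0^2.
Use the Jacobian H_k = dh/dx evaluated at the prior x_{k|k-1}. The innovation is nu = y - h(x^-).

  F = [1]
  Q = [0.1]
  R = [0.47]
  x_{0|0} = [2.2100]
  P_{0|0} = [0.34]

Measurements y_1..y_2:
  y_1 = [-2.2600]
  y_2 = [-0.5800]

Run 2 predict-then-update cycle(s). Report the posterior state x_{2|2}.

x_post = [0.4289]

step 1: x^-=[2.2100]  P^-=[0.4400]  H_jac=[4.4200]  S=[9.0660]  K=[0.2145]  nu=[-7.1441]  x^+=[0.6775]  P^+=[0.0228]
step 2: x^-=[0.6775]  P^-=[0.1228]  H_jac=[1.3550]  S=[0.6955]  K=[0.2393]  nu=[-1.0390]  x^+=[0.4289]  P^+=[0.0830]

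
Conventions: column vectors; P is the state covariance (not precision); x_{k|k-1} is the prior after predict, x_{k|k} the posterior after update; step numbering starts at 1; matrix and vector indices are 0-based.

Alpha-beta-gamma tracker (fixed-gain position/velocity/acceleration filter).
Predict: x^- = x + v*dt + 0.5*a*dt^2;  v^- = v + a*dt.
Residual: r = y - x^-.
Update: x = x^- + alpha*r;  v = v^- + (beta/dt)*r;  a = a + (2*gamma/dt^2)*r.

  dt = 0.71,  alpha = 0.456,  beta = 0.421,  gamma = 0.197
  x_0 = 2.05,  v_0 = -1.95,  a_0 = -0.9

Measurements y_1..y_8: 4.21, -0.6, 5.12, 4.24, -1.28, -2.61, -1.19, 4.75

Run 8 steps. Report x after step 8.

step 1: x_pred=0.4387  r=3.7713  x^+=2.1584  v^+=-0.3528  a^+=2.0476
step 2: x_pred=2.4240  r=-3.0240  x^+=1.0451  v^+=-0.6921  a^+=-0.3159
step 3: x_pred=0.4741  r=4.6459  x^+=2.5926  v^+=1.8385  a^+=3.3153
step 4: x_pred=4.7336  r=-0.4936  x^+=4.5085  v^+=3.8997  a^+=2.9295
step 5: x_pred=8.0156  r=-9.2956  x^+=3.7768  v^+=0.4677  a^+=-4.3359
step 6: x_pred=3.0160  r=-5.6260  x^+=0.4506  v^+=-5.9468  a^+=-8.7331
step 7: x_pred=-5.9728  r=4.7828  x^+=-3.7919  v^+=-9.3113  a^+=-4.9949
step 8: x_pred=-11.6618  r=16.4118  x^+=-4.1780  v^+=-3.1261  a^+=7.8324

x_post = -4.1780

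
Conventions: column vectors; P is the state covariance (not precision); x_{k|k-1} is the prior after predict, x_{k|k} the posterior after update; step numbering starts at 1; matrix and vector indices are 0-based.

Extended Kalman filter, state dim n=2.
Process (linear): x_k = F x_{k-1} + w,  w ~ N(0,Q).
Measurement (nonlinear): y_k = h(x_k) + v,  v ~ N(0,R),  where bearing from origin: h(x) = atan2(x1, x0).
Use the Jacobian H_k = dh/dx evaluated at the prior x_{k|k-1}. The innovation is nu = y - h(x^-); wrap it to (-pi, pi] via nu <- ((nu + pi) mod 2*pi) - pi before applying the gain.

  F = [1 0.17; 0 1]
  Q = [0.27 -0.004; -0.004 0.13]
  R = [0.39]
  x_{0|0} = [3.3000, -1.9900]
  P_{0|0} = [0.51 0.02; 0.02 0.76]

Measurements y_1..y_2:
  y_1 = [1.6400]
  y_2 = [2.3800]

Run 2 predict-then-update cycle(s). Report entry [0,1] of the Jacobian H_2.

step 1: x^-=[2.9617, -1.9900]  P^-=[0.8088 0.1452; 0.1452 0.8900]  H_jac=[0.1563 0.2326]  S=[0.4685]  K=[0.3419; 0.4904]  nu=[2.2316]  x^+=[3.7248, -0.8957]  P^+=[0.7540 0.0666; 0.0666 0.7773]
step 2: x^-=[3.5725, -0.8957]  P^-=[1.0691 0.1948; 0.1948 0.9073]  H_jac=[0.0660 0.2634]  S=[0.4644]  K=[0.2625; 0.5423]  nu=[2.6256]  x^+=[4.2617, 0.5282]  P^+=[1.0371 0.1287; 0.1287 0.7708]

H_jac[0,1] = 0.2634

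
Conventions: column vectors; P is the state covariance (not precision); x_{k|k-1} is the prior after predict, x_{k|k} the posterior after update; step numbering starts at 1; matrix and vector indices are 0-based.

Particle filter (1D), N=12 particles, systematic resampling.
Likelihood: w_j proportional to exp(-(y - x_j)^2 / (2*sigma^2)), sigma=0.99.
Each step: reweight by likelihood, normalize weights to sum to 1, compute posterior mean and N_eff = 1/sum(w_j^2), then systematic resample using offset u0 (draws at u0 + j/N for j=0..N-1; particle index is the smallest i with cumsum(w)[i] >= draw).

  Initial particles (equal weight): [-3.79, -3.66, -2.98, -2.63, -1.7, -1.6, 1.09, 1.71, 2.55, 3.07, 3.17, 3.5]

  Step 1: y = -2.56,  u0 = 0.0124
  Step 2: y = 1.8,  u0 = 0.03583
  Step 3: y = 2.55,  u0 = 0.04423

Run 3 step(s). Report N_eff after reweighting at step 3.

step 1: w=[0.1094, 0.1277, 0.2163, 0.2361, 0.1623, 0.1479, 0.0003, 0.0000, 0.0000, 0.0000, 0.0000, 0.0000]  mean=-2.6597  Neff=5.5857  idx=[0, 0, 1, 2, 2, 2, 3, 3, 3, 4, 4, 5]
step 2: w=[0.0000, 0.0000, 0.0000, 0.0013, 0.0013, 0.0013, 0.0066, 0.0066, 0.0066, 0.2853, 0.2853, 0.4056]  mean=-1.6830  Neff=3.0538  idx=[9, 9, 9, 9, 10, 10, 10, 11, 11, 11, 11, 11]
step 3: w=[0.0681, 0.0681, 0.0681, 0.0681, 0.0681, 0.0681, 0.0681, 0.1046, 0.1046, 0.1046, 0.1046, 0.1046]  mean=-1.6477  Neff=11.4666  idx=[0, 1, 3, 4, 5, 6, 7, 8, 9, 10, 10, 11]

N_eff = 11.4666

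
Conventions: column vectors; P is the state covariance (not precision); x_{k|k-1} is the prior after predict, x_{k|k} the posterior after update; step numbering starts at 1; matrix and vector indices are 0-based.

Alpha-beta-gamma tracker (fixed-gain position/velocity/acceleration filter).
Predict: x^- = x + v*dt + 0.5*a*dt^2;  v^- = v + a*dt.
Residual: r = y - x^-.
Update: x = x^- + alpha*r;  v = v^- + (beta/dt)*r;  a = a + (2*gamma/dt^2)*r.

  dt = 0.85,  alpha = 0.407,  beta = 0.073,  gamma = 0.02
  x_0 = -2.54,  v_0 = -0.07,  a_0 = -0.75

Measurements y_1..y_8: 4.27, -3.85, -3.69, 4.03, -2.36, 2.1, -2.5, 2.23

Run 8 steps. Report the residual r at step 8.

step 1: x_pred=-2.8704  r=7.1404  x^+=0.0357  v^+=-0.0943  a^+=-0.3547
step 2: x_pred=-0.1725  r=-3.6775  x^+=-1.6693  v^+=-0.7116  a^+=-0.5583
step 3: x_pred=-2.4758  r=-1.2142  x^+=-2.9700  v^+=-1.2904  a^+=-0.6255
step 4: x_pred=-4.2928  r=8.3228  x^+=-0.9054  v^+=-1.1073  a^+=-0.1647
step 5: x_pred=-1.9061  r=-0.4539  x^+=-2.0908  v^+=-1.2863  a^+=-0.1899
step 6: x_pred=-3.2528  r=5.3528  x^+=-1.0742  v^+=-0.9880  a^+=0.1065
step 7: x_pred=-1.8755  r=-0.6245  x^+=-2.1297  v^+=-0.9511  a^+=0.0719
step 8: x_pred=-2.9121  r=5.1421  x^+=-0.8193  v^+=-0.4483  a^+=0.3566

resid = 5.1421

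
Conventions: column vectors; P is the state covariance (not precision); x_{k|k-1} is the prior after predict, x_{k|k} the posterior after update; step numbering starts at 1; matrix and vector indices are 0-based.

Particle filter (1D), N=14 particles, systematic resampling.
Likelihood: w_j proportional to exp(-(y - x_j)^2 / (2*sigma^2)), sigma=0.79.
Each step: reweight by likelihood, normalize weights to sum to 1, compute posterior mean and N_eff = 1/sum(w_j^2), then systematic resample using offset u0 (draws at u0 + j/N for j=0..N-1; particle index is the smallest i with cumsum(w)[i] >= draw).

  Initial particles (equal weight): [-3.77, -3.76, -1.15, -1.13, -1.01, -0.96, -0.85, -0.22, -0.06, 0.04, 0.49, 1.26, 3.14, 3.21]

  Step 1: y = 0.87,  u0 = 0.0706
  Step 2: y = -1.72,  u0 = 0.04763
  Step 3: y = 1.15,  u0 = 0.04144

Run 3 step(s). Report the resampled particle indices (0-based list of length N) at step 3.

resampled_idx = [3, 6, 7, 8, 9, 9, 10, 11, 11, 12, 12, 13, 13, 13]

step 1: w=[0.0000, 0.0000, 0.0107, 0.0114, 0.0165, 0.0192, 0.0262, 0.1083, 0.1402, 0.1615, 0.2498, 0.2483, 0.0045, 0.0035]  mean=0.3523  Neff=5.4615  idx=[6, 7, 8, 8, 9, 9, 10, 10, 10, 10, 11, 11, 11, 13]
step 2: w=[0.4623, 0.1398, 0.0932, 0.0932, 0.0709, 0.0709, 0.0169, 0.0169, 0.0169, 0.0169, 0.0007, 0.0007, 0.0007, 0.0000]  mean=-0.3934  Neff=3.8199  idx=[0, 0, 0, 0, 0, 0, 1, 1, 2, 2, 3, 4, 5, 8]
step 3: w=[0.0132, 0.0132, 0.0132, 0.0132, 0.0132, 0.0132, 0.0725, 0.0725, 0.1009, 0.1009, 0.1009, 0.1215, 0.1215, 0.2300]  mean=0.0049  Neff=8.0312  idx=[3, 6, 7, 8, 9, 9, 10, 11, 11, 12, 12, 13, 13, 13]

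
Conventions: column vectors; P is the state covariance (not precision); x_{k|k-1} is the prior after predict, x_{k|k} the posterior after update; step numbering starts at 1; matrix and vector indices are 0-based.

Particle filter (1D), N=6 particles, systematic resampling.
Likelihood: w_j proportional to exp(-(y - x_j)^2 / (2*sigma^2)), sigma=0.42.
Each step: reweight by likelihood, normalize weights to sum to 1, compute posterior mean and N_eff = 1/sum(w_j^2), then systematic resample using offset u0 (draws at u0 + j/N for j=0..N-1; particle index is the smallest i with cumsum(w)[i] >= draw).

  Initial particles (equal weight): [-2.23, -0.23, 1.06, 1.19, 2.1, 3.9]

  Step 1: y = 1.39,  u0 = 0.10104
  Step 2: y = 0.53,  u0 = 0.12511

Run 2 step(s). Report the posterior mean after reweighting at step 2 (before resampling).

post_mean = 1.1244

step 1: w=[0.0000, 0.0003, 0.3933, 0.4781, 0.1283, 0.0000]  mean=1.2552  Neff=2.5018  idx=[2, 2, 3, 3, 3, 4]
step 2: w=[0.2540, 0.2540, 0.1638, 0.1638, 0.1638, 0.0005]  mean=1.1244  Neff=4.7722  idx=[0, 1, 1, 2, 3, 4]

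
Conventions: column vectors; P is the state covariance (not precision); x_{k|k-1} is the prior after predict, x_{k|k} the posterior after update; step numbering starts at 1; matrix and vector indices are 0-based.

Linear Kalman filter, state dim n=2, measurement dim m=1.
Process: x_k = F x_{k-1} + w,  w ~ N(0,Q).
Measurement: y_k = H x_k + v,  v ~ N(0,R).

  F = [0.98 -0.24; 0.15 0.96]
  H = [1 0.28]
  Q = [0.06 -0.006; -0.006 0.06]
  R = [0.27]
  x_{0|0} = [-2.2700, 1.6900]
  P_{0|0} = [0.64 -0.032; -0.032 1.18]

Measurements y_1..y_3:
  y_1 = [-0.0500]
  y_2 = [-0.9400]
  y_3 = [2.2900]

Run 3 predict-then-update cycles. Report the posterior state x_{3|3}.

x_post = [0.8376, -0.6692]

step 1: x^-=[-2.6302, 1.2819]  P^-=[0.7577 -0.2127; -0.2127 1.1527]  S=[0.9989]  K=[0.6989; 0.1101]  nu=[2.2213]  x^+=[-1.0778, 1.5265]  P^+=[0.2698 -0.2896; -0.2896 1.1406]
step 2: x^-=[-1.4226, 1.3038]  P^-=[0.5210 -0.4912; -0.4912 1.0338]  S=[0.5970]  K=[0.6424; -0.3379]  nu=[0.1176]  x^+=[-1.3471, 1.2641]  P^+=[0.2747 -0.3616; -0.3616 0.9656]
step 3: x^-=[-1.6235, 1.0114]  P^-=[0.5495 -0.5153; -0.5153 0.8520]  S=[0.5978]  K=[0.6779; -0.4629]  nu=[3.6303]  x^+=[0.8376, -0.6692]  P^+=[0.2748 -0.3277; -0.3277 0.7239]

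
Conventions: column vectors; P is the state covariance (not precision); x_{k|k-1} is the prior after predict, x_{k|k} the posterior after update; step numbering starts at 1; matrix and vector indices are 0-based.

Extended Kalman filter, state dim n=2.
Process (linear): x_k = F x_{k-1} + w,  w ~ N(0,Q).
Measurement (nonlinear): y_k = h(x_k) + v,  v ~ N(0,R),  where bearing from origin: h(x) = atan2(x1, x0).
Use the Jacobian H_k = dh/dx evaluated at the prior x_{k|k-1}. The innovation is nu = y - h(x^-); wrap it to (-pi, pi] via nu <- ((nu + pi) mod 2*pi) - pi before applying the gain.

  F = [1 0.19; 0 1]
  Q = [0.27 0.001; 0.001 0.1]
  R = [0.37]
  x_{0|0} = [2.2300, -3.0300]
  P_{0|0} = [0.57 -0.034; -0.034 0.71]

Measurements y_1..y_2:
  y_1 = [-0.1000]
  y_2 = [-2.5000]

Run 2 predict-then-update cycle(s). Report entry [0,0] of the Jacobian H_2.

step 1: x^-=[1.6543, -3.0300]  P^-=[0.8527 0.1019; 0.1019 0.8100]  H_jac=[0.2542 0.1388]  S=[0.4479]  K=[0.5156; 0.3089]  nu=[0.9710]  x^+=[2.1550, -2.7301]  P^+=[0.7336 0.0306; 0.0306 0.7673]
step 2: x^-=[1.6362, -2.7301]  P^-=[1.0430 0.1774; 0.1774 0.8673]  H_jac=[0.2695 0.1615]  S=[0.4838]  K=[0.6401; 0.3883]  nu=[-1.4691]  x^+=[0.6958, -3.3006]  P^+=[0.8447 0.0571; 0.0571 0.7943]

H_jac[0,0] = 0.2695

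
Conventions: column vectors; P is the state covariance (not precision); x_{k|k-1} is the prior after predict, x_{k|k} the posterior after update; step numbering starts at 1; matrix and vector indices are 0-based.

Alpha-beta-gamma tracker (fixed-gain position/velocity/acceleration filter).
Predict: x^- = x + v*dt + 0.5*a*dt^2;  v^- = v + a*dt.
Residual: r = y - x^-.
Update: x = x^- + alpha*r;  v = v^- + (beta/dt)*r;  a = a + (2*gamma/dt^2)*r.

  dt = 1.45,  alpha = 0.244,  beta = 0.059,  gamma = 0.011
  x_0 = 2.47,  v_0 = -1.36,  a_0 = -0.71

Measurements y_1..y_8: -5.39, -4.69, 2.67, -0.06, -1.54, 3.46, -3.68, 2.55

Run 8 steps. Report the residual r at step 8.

step 1: x_pred=-0.2484  r=-5.1416  x^+=-1.5029  v^+=-2.5987  a^+=-0.7638
step 2: x_pred=-6.0740  r=1.3840  x^+=-5.7363  v^+=-3.6499  a^+=-0.7493
step 3: x_pred=-11.8164  r=14.4864  x^+=-8.2817  v^+=-4.1470  a^+=-0.5977
step 4: x_pred=-14.9232  r=14.8632  x^+=-11.2966  v^+=-4.4089  a^+=-0.4422
step 5: x_pred=-18.1544  r=16.6144  x^+=-14.1005  v^+=-4.3741  a^+=-0.2684
step 6: x_pred=-20.7250  r=24.1850  x^+=-14.8239  v^+=-3.7791  a^+=-0.0153
step 7: x_pred=-20.3197  r=16.6397  x^+=-16.2596  v^+=-3.1243  a^+=0.1588
step 8: x_pred=-20.6228  r=23.1728  x^+=-14.9687  v^+=-1.9511  a^+=0.4013

resid = 23.1728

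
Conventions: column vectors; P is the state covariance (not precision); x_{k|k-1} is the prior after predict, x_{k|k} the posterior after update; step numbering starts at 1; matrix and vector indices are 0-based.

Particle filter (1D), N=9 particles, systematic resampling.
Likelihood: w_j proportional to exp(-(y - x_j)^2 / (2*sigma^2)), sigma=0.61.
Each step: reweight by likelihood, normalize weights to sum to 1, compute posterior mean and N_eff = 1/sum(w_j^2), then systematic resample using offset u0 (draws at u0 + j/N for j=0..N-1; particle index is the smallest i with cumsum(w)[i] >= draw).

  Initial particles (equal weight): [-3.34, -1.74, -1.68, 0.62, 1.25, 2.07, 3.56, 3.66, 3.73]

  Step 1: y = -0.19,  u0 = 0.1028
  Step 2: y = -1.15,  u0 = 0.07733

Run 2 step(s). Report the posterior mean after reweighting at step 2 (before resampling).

post_mean = -1.3757

step 1: w=[0.0000, 0.0699, 0.0893, 0.7303, 0.1087, 0.0018, 0.0000, 0.0000, 0.0000]  mean=0.3209  Neff=1.7922  idx=[2, 3, 3, 3, 3, 3, 3, 3, 4]
step 2: w=[0.8679, 0.0188, 0.0188, 0.0188, 0.0188, 0.0188, 0.0188, 0.0188, 0.0006]  mean=-1.3757  Neff=1.3233  idx=[0, 0, 0, 0, 0, 0, 0, 0, 6]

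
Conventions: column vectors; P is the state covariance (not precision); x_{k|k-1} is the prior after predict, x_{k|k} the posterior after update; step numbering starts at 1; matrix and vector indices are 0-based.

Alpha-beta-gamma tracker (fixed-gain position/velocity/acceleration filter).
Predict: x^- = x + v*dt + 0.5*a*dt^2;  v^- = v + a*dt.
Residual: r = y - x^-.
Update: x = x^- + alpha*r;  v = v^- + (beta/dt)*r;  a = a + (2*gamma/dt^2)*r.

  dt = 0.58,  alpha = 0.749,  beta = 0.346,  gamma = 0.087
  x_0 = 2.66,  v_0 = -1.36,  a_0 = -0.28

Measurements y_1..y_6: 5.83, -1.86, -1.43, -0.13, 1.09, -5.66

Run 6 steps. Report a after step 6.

step 1: x_pred=1.8241  r=4.0059  x^+=4.8245  v^+=0.8673  a^+=1.7920
step 2: x_pred=5.6290  r=-7.4890  x^+=0.0197  v^+=-2.5609  a^+=-2.0816
step 3: x_pred=-1.8157  r=0.3857  x^+=-1.5268  v^+=-3.5381  a^+=-1.8821
step 4: x_pred=-3.8955  r=3.7655  x^+=-1.0751  v^+=-2.3834  a^+=0.0656
step 5: x_pred=-2.4465  r=3.5365  x^+=0.2023  v^+=-0.2357  a^+=1.8948
step 6: x_pred=0.3843  r=-6.0443  x^+=-4.1429  v^+=-2.7425  a^+=-1.2316

a_post = -1.2316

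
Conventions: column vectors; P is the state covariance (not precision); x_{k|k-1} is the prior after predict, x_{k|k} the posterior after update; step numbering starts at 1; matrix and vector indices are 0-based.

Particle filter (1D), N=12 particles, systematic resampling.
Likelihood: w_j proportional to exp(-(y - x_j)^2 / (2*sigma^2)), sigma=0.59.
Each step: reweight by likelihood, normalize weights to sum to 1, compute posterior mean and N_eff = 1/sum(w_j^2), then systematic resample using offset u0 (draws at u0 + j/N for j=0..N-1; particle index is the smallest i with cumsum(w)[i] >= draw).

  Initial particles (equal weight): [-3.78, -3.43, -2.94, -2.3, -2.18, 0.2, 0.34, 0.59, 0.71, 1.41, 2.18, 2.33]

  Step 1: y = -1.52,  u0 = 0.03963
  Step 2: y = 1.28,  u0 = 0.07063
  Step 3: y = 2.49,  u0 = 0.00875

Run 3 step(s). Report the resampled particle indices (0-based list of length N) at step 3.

resampled_idx = [0, 2, 3, 4, 5, 6, 6, 7, 8, 9, 10, 11]

step 1: w=[0.0006, 0.0051, 0.0533, 0.4024, 0.5158, 0.0138, 0.0067, 0.0016, 0.0008, 0.0000, 0.0000, 0.0000]  mean=-2.2198  Neff=2.3200  idx=[2, 3, 3, 3, 3, 3, 4, 4, 4, 4, 4, 4]
step 2: w=[0.0000, 0.0397, 0.0397, 0.0397, 0.0397, 0.0397, 0.1336, 0.1336, 0.1336, 0.1336, 0.1336, 0.1336]  mean=-2.2038  Neff=8.7000  idx=[2, 4, 6, 6, 7, 8, 8, 9, 10, 10, 11, 11]
step 3: w=[0.0188, 0.0188, 0.0962, 0.0962, 0.0962, 0.0962, 0.0962, 0.0962, 0.0962, 0.0962, 0.0962, 0.0962]  mean=-2.1845  Neff=10.7164  idx=[0, 2, 3, 4, 5, 6, 6, 7, 8, 9, 10, 11]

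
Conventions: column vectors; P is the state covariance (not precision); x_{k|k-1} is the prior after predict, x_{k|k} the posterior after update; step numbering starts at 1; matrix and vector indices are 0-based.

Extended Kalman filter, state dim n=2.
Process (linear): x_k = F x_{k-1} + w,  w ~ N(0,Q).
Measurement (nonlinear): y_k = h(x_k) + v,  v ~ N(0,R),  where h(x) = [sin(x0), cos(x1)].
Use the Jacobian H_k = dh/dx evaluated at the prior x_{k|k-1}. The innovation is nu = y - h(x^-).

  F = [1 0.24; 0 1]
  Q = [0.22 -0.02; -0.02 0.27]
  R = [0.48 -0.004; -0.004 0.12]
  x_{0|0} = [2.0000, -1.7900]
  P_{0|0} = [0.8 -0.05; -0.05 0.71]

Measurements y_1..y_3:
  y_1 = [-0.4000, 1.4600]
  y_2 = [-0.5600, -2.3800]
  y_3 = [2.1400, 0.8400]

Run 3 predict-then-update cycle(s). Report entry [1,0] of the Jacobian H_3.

H_jac[1,0] = 0.0000

step 1: x^-=[1.5704, -1.7900]  P^-=[1.0369 0.1004; 0.1004 0.9800]  H_jac=[0.0004 0.0000; 0.0000 0.9761]  S=[0.4800 -0.0040; -0.0040 1.0537]  K=[0.0016 0.0930; 0.0076 0.9079]  nu=[-1.4000, 1.6775]  x^+=[1.7242, -0.2777]  P^+=[1.0278 0.0114; 0.0114 0.1116]
step 2: x^-=[1.6575, -0.2777]  P^-=[1.2597 0.0182; 0.0182 0.3816]  H_jac=[-0.0866 0.0000; 0.0000 0.2742]  S=[0.4894 -0.0044; -0.0044 0.1487]  K=[-0.2226 0.0269; 0.0032 0.7037]  nu=[-1.5562, -3.3417]  x^+=[1.9140, -2.6342]  P^+=[1.2353 0.0150; 0.0150 0.3080]
step 3: x^-=[1.2818, -2.6342]  P^-=[1.4802 0.0690; 0.0690 0.5780]  H_jac=[0.2850 0.0000; 0.0000 0.4859]  S=[0.6003 0.0056; 0.0056 0.2565]  K=[0.7018 0.1155; 0.0226 1.0946]  nu=[1.1815, 1.7140]  x^+=[2.3088, -0.7314]  P^+=[1.1803 0.0227; 0.0227 0.2701]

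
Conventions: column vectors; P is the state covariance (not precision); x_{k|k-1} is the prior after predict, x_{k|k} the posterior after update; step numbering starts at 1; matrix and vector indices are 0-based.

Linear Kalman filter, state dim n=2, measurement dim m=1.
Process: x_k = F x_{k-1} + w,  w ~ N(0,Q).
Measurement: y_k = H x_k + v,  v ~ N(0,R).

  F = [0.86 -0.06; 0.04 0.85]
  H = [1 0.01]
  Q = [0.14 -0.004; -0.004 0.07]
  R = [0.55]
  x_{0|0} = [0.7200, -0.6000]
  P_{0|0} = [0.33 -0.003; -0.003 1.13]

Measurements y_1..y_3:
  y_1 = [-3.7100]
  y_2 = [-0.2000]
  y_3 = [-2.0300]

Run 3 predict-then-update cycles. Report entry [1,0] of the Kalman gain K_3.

step 1: x^-=[0.6552, -0.4812]  P^-=[0.3884 -0.0525; -0.0525 0.8867]  S=[0.9375]  K=[0.4138; -0.0465]  nu=[-4.3604]  x^+=[-1.1491, -0.2784]  P^+=[0.2279 -0.0344; -0.0344 0.8847]
step 2: x^-=[-0.9715, -0.2826]  P^-=[0.3153 -0.0664; -0.0664 0.7072]  S=[0.8641]  K=[0.3642; -0.0686]  nu=[0.7743]  x^+=[-0.6895, -0.3358]  P^+=[0.2007 -0.0448; -0.0448 0.7032]
step 3: x^-=[-0.5728, -0.3130]  P^-=[0.2956 -0.0656; -0.0656 0.5753]  S=[0.8444]  K=[0.3493; -0.0709]  nu=[-1.4540]  x^+=[-1.0808, -0.2100]  P^+=[0.1926 -0.0447; -0.0447 0.5711]

K[1,0] = -0.0709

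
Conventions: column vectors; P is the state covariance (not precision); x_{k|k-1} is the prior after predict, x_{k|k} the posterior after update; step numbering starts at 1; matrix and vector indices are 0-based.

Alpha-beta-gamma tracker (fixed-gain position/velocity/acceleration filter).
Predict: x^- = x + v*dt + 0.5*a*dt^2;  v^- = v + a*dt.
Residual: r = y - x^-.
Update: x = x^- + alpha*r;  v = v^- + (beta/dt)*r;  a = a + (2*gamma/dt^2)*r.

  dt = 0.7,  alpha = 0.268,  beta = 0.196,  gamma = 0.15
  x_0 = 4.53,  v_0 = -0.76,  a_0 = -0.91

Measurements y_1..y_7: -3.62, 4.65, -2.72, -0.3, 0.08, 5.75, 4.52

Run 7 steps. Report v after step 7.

v_post = 18.4514

step 1: x_pred=3.7751  r=-7.3951  x^+=1.7932  v^+=-3.4676  a^+=-5.4376
step 2: x_pred=-1.9664  r=6.6164  x^+=-0.1932  v^+=-5.4213  a^+=-1.3867
step 3: x_pred=-4.3279  r=1.6079  x^+=-3.8970  v^+=-5.9419  a^+=-0.4023
step 4: x_pred=-8.1548  r=7.8548  x^+=-6.0497  v^+=-4.0241  a^+=4.4067
step 5: x_pred=-7.7870  r=7.8670  x^+=-5.6786  v^+=1.2633  a^+=9.2233
step 6: x_pred=-2.5346  r=8.2846  x^+=-0.3143  v^+=10.0393  a^+=14.2955
step 7: x_pred=10.2156  r=-5.6956  x^+=8.6892  v^+=18.4514  a^+=10.8084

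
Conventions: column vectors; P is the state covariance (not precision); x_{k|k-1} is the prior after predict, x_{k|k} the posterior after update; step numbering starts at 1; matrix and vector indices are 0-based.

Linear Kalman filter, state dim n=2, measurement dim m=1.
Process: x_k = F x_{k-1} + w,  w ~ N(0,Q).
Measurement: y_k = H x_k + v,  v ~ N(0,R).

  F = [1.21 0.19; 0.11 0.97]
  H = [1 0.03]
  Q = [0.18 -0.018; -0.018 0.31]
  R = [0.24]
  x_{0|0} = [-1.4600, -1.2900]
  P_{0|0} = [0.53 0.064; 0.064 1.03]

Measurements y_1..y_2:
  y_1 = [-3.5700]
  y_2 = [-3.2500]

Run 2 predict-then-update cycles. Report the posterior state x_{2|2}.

step 1: x^-=[-2.0117, -1.4119]  P^-=[1.0226 0.3188; 0.3188 1.2992]  S=[1.2829]  K=[0.8046; 0.2789]  nu=[-1.5159]  x^+=[-3.2314, -1.8347]  P^+=[0.1922 0.0310; 0.0310 1.1994]
step 2: x^-=[-4.2585, -2.1351]  P^-=[0.5189 0.2656; 0.2656 1.4475]  S=[0.7761]  K=[0.6788; 0.3982]  nu=[1.0726]  x^+=[-3.5304, -1.7080]  P^+=[0.1612 0.0558; 0.0558 1.3244]

x_post = [-3.5304, -1.7080]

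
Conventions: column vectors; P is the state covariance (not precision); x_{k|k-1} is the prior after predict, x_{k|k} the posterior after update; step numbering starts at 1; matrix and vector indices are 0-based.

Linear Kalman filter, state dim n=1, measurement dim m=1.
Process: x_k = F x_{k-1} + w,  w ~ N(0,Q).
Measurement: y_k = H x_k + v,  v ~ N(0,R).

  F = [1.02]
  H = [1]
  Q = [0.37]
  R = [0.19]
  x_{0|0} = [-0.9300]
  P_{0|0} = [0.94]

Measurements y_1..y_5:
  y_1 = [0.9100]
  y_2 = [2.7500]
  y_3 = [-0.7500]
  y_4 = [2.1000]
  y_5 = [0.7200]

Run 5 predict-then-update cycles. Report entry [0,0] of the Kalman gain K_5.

K[0,0] = 0.7303

step 1: x^-=[-0.9486]  P^-=[1.3480]  S=[1.5380]  K=[0.8765]  nu=[1.8586]  x^+=[0.6804]  P^+=[0.1665]
step 2: x^-=[0.6940]  P^-=[0.5433]  S=[0.7333]  K=[0.7409]  nu=[2.0560]  x^+=[2.2173]  P^+=[0.1408]
step 3: x^-=[2.2616]  P^-=[0.5165]  S=[0.7065]  K=[0.7311]  nu=[-3.0116]  x^+=[0.0600]  P^+=[0.1389]
step 4: x^-=[0.0612]  P^-=[0.5145]  S=[0.7045]  K=[0.7303]  nu=[2.0388]  x^+=[1.5501]  P^+=[0.1388]
step 5: x^-=[1.5811]  P^-=[0.5144]  S=[0.7044]  K=[0.7303]  nu=[-0.8611]  x^+=[0.9523]  P^+=[0.1387]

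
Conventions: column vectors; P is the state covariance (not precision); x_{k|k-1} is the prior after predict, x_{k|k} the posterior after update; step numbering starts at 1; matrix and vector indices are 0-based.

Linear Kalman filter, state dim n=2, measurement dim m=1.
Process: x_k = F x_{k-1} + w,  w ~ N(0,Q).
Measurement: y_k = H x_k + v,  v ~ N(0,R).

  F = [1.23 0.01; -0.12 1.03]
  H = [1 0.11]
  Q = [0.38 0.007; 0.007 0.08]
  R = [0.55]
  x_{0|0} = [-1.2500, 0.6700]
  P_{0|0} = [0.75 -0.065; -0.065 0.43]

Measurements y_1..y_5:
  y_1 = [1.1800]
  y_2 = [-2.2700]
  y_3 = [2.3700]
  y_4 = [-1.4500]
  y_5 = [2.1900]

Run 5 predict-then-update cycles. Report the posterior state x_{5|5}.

step 1: x^-=[-1.5308, 0.8401]  P^-=[1.5131 -0.1815; -0.1815 0.5631]  S=[2.0300]  K=[0.7355; -0.0589]  nu=[2.6184]  x^+=[0.3951, 0.6858]  P^+=[0.4148 -0.0936; -0.0936 0.5560]
step 2: x^-=[0.4929, 0.6590]  P^-=[1.0054 -0.1669; -0.1669 0.6990]  S=[1.5271]  K=[0.6463; -0.0590]  nu=[-2.8354]  x^+=[-1.3397, 0.8262]  P^+=[0.3674 -0.1087; -0.1087 0.6937]
step 3: x^-=[-1.6396, 1.0117]  P^-=[0.9333 -0.1777; -0.1777 0.8481]  S=[1.4545]  K=[0.6282; -0.0580]  nu=[3.8983]  x^+=[0.8095, 0.7854]  P^+=[0.3592 -0.1247; -0.1247 0.8432]
step 4: x^-=[1.0035, 0.7119]  P^-=[0.9205 -0.1951; -0.1951 1.0105]  S=[1.4398]  K=[0.6244; -0.0583]  nu=[-2.5318]  x^+=[-0.5774, 0.8595]  P^+=[0.3591 -0.1427; -0.1427 1.0056]
step 5: x^-=[-0.7016, 0.9546]  P^-=[0.9199 -0.2163; -0.2163 1.1873]  S=[1.4367]  K=[0.6237; -0.0596]  nu=[2.7866]  x^+=[1.0365, 0.7885]  P^+=[0.3610 -0.1628; -0.1628 1.1822]

x_post = [1.0365, 0.7885]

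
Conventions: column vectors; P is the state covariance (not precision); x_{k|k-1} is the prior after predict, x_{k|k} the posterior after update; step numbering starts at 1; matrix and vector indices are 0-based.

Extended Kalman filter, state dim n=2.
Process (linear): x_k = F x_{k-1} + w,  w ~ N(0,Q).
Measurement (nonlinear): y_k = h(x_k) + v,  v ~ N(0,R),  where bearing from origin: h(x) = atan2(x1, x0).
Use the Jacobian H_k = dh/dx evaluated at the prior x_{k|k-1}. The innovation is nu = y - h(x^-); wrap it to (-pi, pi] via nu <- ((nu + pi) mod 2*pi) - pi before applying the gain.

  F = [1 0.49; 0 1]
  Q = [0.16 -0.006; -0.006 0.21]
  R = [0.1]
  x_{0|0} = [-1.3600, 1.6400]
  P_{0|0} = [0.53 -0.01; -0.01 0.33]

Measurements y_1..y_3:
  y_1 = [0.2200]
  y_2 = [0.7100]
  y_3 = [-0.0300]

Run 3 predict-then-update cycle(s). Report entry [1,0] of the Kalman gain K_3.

step 1: x^-=[-0.5564, 1.6400]  P^-=[0.7594 0.1457; 0.1457 0.5400]  H_jac=[-0.5468 -0.1855]  S=[0.3752]  K=[-1.1788; -0.4793]  nu=[-1.6779]  x^+=[1.4214, 2.4442]  P^+=[0.2381 -0.0663; -0.0663 0.4538]
step 2: x^-=[2.6191, 2.4442]  P^-=[0.4420 0.1501; 0.1501 0.6638]  H_jac=[-0.1904 0.2041]  S=[0.1320]  K=[-0.4057; 0.8097]  nu=[-0.0409]  x^+=[2.6357, 2.4111]  P^+=[0.4203 0.1934; 0.1934 0.5773]
step 3: x^-=[3.8172, 2.4111]  P^-=[0.9085 0.4703; 0.4703 0.7873]  H_jac=[-0.1183 0.1873]  S=[0.1195]  K=[-0.1623; 0.7683]  nu=[-0.5934]  x^+=[3.9135, 1.9553]  P^+=[0.9053 0.4852; 0.4852 0.7167]

K[1,0] = 0.7683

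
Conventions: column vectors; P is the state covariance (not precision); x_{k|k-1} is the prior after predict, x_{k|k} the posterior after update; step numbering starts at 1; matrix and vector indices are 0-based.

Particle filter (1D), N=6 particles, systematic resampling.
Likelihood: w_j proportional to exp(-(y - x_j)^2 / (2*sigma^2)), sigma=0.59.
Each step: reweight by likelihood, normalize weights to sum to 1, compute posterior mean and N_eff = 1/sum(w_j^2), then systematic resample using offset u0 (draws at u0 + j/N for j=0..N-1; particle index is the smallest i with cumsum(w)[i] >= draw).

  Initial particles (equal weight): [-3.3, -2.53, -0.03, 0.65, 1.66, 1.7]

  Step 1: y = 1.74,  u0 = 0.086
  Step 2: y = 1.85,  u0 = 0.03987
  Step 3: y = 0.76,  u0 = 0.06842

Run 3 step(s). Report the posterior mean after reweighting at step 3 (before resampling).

post_mean = 1.6789

step 1: w=[0.0000, 0.0000, 0.0051, 0.0832, 0.4543, 0.4574]  mean=1.5856  Neff=2.3666  idx=[3, 4, 4, 5, 5, 5]
step 2: w=[0.0256, 0.1926, 0.1926, 0.1964, 0.1964, 0.1964]  mean=1.6577  Neff=5.2479  idx=[1, 1, 2, 3, 4, 5]
step 3: w=[0.1755, 0.1755, 0.1755, 0.1579, 0.1579, 0.1579]  mean=1.6789  Neff=5.9833  idx=[0, 1, 2, 3, 4, 5]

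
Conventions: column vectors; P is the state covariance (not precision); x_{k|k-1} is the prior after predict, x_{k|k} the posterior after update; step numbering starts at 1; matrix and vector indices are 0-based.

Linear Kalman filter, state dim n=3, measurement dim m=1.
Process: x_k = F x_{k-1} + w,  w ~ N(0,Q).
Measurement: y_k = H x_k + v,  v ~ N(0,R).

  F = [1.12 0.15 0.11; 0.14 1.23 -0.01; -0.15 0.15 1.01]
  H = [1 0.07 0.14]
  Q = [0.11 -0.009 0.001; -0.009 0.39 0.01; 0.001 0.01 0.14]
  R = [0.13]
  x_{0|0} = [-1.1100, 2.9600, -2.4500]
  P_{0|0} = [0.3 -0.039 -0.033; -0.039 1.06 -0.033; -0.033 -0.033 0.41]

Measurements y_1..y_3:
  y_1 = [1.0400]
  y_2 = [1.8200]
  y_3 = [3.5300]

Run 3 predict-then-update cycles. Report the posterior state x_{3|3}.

x_post = [2.7351, 8.8574, 0.1597]

step 1: x^-=[-1.0687, 3.5099, -1.8640]  P^-=[0.4928 0.1741 -0.0280; 0.1741 1.9871 0.1558; -0.0280 0.1558 0.5906]  S=[0.6637]  K=[0.7550; 0.5047; 0.0988]  nu=[2.1240]  x^+=[0.5348, 4.5819, -1.6541]  P^+=[0.1145 -0.0788 -0.0775; -0.0788 1.8180 0.1227; -0.0775 0.1227 0.5841]
step 2: x^-=[1.1043, 5.7271, -1.0636]  P^-=[0.2601 0.2496 0.0103; 0.2496 3.1128 0.4912; 0.0103 0.4912 0.8436]  S=[0.4693]  K=[0.5945; 1.1426; 0.3468]  nu=[0.4637]  x^+=[1.3800, 6.2569, -0.9028]  P^+=[0.0942 -0.0692 -0.0865; -0.0692 2.5001 0.3052; -0.0865 0.3052 0.7871]
step 3: x^-=[2.3848, 7.8982, -0.1802]  P^-=[0.2595 0.4099 0.0737; 0.4099 4.1432 0.8390; 0.0737 0.8390 1.1231]  S=[0.5263]  K=[0.5672; 1.5531; 0.5504]  nu=[0.6176]  x^+=[2.7351, 8.8574, 0.1597]  P^+=[0.0902 -0.0537 -0.0906; -0.0537 2.8738 0.3892; -0.0906 0.3892 0.9637]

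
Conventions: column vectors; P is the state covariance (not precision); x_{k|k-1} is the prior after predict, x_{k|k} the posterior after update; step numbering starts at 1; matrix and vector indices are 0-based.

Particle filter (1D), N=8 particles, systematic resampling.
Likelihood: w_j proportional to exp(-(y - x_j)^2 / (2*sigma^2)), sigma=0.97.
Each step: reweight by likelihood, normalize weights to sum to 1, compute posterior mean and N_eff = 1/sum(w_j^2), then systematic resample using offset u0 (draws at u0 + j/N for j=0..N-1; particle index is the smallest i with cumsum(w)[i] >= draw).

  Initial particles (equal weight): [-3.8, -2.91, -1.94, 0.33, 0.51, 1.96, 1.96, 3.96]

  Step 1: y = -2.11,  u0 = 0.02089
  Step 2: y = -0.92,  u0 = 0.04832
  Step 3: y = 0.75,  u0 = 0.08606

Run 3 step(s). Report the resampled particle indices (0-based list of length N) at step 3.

step 1: w=[0.1105, 0.3587, 0.4963, 0.0213, 0.0131, 0.0001, 0.0001, 0.0000]  mean=-2.4123  Neff=2.5789  idx=[0, 1, 1, 1, 2, 2, 2, 2]
step 2: w=[0.0045, 0.0455, 0.0455, 0.0455, 0.2147, 0.2147, 0.2147, 0.2147]  mean=-2.0809  Neff=5.2445  idx=[1, 4, 4, 5, 5, 6, 7, 7]
step 3: w=[0.0054, 0.1421, 0.1421, 0.1421, 0.1421, 0.1421, 0.1421, 0.1421]  mean=-1.9452  Neff=7.0745  idx=[1, 2, 3, 4, 5, 5, 6, 7]

resampled_idx = [1, 2, 3, 4, 5, 5, 6, 7]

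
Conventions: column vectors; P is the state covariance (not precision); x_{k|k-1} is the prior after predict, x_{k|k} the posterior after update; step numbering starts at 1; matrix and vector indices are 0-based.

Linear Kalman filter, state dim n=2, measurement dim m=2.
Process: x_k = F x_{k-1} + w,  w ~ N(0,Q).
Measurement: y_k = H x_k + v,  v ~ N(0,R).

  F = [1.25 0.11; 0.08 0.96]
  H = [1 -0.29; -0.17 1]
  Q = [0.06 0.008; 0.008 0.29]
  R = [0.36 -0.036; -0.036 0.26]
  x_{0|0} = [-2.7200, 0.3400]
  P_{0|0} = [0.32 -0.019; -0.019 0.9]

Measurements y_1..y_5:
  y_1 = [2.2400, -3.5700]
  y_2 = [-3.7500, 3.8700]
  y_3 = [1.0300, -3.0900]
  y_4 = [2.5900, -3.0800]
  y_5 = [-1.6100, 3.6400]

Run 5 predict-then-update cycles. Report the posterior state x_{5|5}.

x_post = [-0.3273, 1.3598]

step 1: x^-=[-3.3626, 0.1088]  P^-=[0.5657 0.1121; 0.1121 1.1186]  S=[0.9547 -0.3390; -0.3390 1.3568]  K=[0.6174 0.1660; 0.0717 0.8283]  nu=[5.6342, -4.2504]  x^+=[-0.5897, -3.0079]  P^+=[0.2339 0.0607; 0.0607 0.2231]
step 2: x^-=[-1.0680, -2.9348]  P^-=[0.4448 0.1283; 0.1283 0.5064]  S=[0.7730 -0.1239; -0.1239 0.7356]  K=[0.5537 0.1648; 0.0838 0.6729]  nu=[-3.5331, 6.6232]  x^+=[-1.9326, 1.2256]  P^+=[0.2104 0.0587; 0.0587 0.1819]
step 3: x^-=[-2.2809, 1.0220]  P^-=[0.4071 0.1192; 0.1192 0.4680]  S=[0.7374 -0.1159; -0.1159 0.6992]  K=[0.5303 0.1594; 0.0803 0.6536]  nu=[3.6073, -4.4997]  x^+=[-1.0850, -1.6295]  P^+=[0.2016 0.0566; 0.0566 0.1767]
step 4: x^-=[-1.5355, -1.6511]  P^-=[0.3927 0.1152; 0.1152 0.4628]  S=[0.7248 -0.1160; -0.1160 0.6950]  K=[0.5208 0.1567; 0.0780 0.6508]  nu=[3.6467, -1.6899]  x^+=[0.0988, -2.4663]  P^+=[0.1980 0.0557; 0.0557 0.1759]
step 5: x^-=[-0.1478, -2.3598]  P^-=[0.3868 0.1137; 0.1137 0.4619]  S=[0.7197 -0.1164; -0.1164 0.6944]  K=[0.5168 0.1556; 0.0770 0.6502]  nu=[-2.1466, 5.9747]  x^+=[-0.3273, 1.3598]  P^+=[0.1965 0.0553; 0.0553 0.1757]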